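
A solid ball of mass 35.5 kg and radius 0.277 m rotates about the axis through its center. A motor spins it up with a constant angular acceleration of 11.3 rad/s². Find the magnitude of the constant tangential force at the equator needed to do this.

I = (2/5)MR² = (2/5)(35.5)(0.277)² = 1.090 kg·m².
The required torque is τ = Iα = (1.090)(11.30) = 12.31 N·m.
A tangential force at the equator gives τ = FR, so F = τ/R = 12.31/0.277 = 44.45 N.

F ≈ 44.4 N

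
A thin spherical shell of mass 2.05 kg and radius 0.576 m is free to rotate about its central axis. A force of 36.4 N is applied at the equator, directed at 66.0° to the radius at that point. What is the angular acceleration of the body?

α ≈ 42.2 rad/s²

I = (2/3)MR² = (2/3)(2.05)(0.576)² = 0.4534 kg·m².
Only the tangential component produces torque: τ = F R sinθ = (36.4)(0.576) sin 66.0° = 19.15 N·m.
Newton's second law for rotation, τ = Iα, gives α = τ/I = 19.15/0.4534 = 42.24 rad/s².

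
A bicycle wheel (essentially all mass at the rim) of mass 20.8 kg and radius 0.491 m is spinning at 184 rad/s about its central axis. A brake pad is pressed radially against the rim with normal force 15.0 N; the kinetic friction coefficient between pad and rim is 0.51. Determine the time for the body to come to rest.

t ≈ 246 s

I = MR² = (20.8)(0.491)² = 5.014 kg·m².
Friction force f = μN = (0.51)(15.0) = 7.650 N at the rim; torque magnitude τ = fR = 3.756 N·m, opposing ω.
|α| = τ/I = 3.756/5.014 = 0.7491 rad/s² (deceleration).
0 = ω₀ − |α|t ⇒ t = ω₀/|α| = 184/0.7491 = 245.6 s.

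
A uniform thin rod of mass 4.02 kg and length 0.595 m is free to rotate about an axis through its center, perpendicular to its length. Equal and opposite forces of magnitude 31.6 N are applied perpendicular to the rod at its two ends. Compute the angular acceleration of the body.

I = (1/12)ML² = (1/12)(4.02)(0.595)² = 0.1186 kg·m².
The couple gives τ = F·(L/2) + F·(L/2) = F L = (31.6)(0.595) = 18.80 N·m.
Newton's second law for rotation, τ = Iα, gives α = τ/I = 18.80/0.1186 = 158.5 rad/s².

α ≈ 159 rad/s²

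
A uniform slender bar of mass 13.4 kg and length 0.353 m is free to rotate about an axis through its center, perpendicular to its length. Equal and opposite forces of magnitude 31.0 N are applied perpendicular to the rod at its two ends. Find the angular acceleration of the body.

α ≈ 78.6 rad/s²

I = (1/12)ML² = (1/12)(13.4)(0.353)² = 0.1391 kg·m².
The couple gives τ = F·(L/2) + F·(L/2) = F L = (31.0)(0.353) = 10.94 N·m.
From τ = Iα: α = 10.94/0.1391 = 78.64 rad/s².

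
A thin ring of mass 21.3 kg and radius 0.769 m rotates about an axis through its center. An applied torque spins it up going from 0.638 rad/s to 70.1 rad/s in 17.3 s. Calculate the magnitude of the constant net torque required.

τ ≈ 50.6 N·m

I = MR² = (21.3)(0.769)² = 12.60 kg·m².
α = Δω/Δt = (70.1 − 0.638)/17.3 = 4.015 rad/s².
τ = Iα = (12.60)(4.015) = 50.57 N·m.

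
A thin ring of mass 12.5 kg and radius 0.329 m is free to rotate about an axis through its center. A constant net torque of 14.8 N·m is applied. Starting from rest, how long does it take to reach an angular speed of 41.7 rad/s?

I = MR² = (12.5)(0.329)² = 1.353 kg·m².
α = τ/I = 14.8/1.353 = 10.94 rad/s².
ω = αt ⇒ t = ω/α = 41.7/10.94 = 3.812 s.

t ≈ 3.81 s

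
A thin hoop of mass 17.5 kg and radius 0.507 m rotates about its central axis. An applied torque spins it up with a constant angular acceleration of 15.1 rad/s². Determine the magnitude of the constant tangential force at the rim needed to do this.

I = MR² = (17.5)(0.507)² = 4.498 kg·m².
The required torque is τ = Iα = (4.498)(15.10) = 67.93 N·m.
A tangential force at the rim gives τ = FR, so F = τ/R = 67.93/0.507 = 134.0 N.

F ≈ 134 N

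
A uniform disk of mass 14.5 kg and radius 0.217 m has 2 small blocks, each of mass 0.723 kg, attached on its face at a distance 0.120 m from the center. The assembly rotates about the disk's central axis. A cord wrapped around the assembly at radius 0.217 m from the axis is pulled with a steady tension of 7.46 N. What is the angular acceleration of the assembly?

α ≈ 4.47 rad/s²

I_disk = ½MR² = ½(14.5)(0.217)² = 0.3414 kg·m².
I_blocks = 2·m·r² = 2(0.723)(0.120)² = 0.02082 kg·m².
Total I = 0.3622 kg·m².
τ = F r = (7.46)(0.217) = 1.619 N·m.
α = τ/I = 1.619/0.3622 = 4.469 rad/s².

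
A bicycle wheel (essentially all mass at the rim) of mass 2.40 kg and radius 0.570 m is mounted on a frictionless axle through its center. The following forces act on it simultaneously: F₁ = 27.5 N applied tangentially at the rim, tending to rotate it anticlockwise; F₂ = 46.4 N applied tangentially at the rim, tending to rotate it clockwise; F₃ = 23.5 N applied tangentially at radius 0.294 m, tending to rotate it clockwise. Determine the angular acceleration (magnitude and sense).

I = MR² = (2.40)(0.570)² = 0.7798 kg·m².
Taking anticlockwise as positive: τ₁ = +(27.5)(0.570) = +15.67 N·m; τ₂ = −(46.4)(0.570) = −26.45 N·m; τ₃ = −(23.5)(0.294) = −6.909 N·m.
Net torque τ = -17.68 N·m.
α = τ/I = -17.68/0.7798 = -22.68 rad/s².

α ≈ 22.7 rad/s², clockwise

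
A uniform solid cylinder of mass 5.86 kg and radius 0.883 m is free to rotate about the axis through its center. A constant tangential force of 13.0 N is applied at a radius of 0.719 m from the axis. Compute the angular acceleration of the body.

α ≈ 4.09 rad/s²

I = ½MR² = (1/2)(5.86)(0.883)² = 2.284 kg·m².
τ = F·r = (13.0)(0.719) = 9.347 N·m.
Newton's second law for rotation, τ = Iα, gives α = τ/I = 9.347/2.284 = 4.092 rad/s².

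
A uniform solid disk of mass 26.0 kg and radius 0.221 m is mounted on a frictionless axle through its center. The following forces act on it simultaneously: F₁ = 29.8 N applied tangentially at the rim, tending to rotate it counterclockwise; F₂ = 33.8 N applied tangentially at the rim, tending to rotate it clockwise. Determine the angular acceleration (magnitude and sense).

α ≈ 1.39 rad/s², clockwise

I = ½MR² = (1/2)(26.0)(0.221)² = 0.6349 kg·m².
Taking counterclockwise as positive: τ₁ = +(29.8)(0.221) = +6.586 N·m; τ₂ = −(33.8)(0.221) = −7.470 N·m.
Net torque τ = -0.8840 N·m.
α = τ/I = -0.8840/0.6349 = -1.392 rad/s².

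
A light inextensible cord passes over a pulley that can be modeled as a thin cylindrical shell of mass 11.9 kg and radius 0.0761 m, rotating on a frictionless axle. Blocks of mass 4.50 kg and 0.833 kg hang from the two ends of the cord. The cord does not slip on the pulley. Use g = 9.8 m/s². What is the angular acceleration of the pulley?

I = MR² = (11.9)(0.0761)² = 0.06892 kg·m².
Heavier block: m₁g − T₁ = m₁a. Lighter block: T₂ − m₂g = m₂a.
Pulley: (T₁ − T₂)R = Iα = I(a/R), so T₁ − T₂ = (I/R²)a = 1·M_p a = 11.90·a.
Adding the three: (m₁ − m₂)g = (m₁ + m₂ + 11.90)a, so a = (4.50 − 0.833)(9.8)/(4.50 + 0.833 + 11.90) = 2.085 m/s².
α = a/R = 2.085/0.0761 = 27.40 rad/s².

α ≈ 27.4 rad/s²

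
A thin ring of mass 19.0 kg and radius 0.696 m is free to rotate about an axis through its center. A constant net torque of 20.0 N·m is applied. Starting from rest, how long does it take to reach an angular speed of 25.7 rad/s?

t ≈ 11.8 s

I = MR² = (19.0)(0.696)² = 9.204 kg·m².
α = τ/I = 20.0/9.204 = 2.173 rad/s².
ω = αt ⇒ t = ω/α = 25.7/2.173 = 11.83 s.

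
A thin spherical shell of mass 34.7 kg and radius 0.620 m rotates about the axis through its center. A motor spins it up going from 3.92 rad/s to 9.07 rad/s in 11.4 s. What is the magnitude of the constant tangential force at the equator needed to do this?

F ≈ 6.48 N

I = (2/3)MR² = (2/3)(34.7)(0.620)² = 8.892 kg·m².
α = Δω/Δt = (9.07 − 3.92)/11.4 = 0.4518 rad/s².
The required torque is τ = Iα = (8.892)(0.4518) = 4.017 N·m.
A tangential force at the equator gives τ = FR, so F = τ/R = 4.017/0.620 = 6.479 N.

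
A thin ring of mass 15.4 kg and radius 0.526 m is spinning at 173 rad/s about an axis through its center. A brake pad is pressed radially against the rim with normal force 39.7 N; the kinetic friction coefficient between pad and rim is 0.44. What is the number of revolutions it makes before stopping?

≈ 1100 revolutions

I = MR² = (15.4)(0.526)² = 4.261 kg·m².
Friction force f = μN = (0.44)(39.7) = 17.47 N at the rim; torque magnitude τ = fR = 9.188 N·m, opposing ω.
|α| = τ/I = 9.188/4.261 = 2.156 rad/s² (deceleration).
ω² = ω₀² − 2|α|θ with ω = 0 ⇒ θ = ω₀²/(2|α|) = 6939 rad = 1104 rev.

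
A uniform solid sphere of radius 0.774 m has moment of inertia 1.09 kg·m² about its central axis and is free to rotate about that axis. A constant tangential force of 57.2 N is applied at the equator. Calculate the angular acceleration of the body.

α ≈ 40.6 rad/s²

τ = F R = (57.2)(0.774) = 44.27 N·m.
Newton's second law for rotation, τ = Iα, gives α = τ/I = 44.27/1.090 = 40.62 rad/s².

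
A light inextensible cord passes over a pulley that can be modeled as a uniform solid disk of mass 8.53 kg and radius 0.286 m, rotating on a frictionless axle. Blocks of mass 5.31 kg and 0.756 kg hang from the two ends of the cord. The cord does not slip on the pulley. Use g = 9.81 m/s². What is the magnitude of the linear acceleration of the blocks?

I = ½MR² = (1/2)(8.53)(0.286)² = 0.3489 kg·m².
Heavier block: m₁g − T₁ = m₁a. Lighter block: T₂ − m₂g = m₂a.
Pulley: (T₁ − T₂)R = Iα = I(a/R), so T₁ − T₂ = (I/R²)a = (1/2)M_p a = 4.265·a.
Adding the three: (m₁ − m₂)g = (m₁ + m₂ + 4.265)a, so a = (5.31 − 0.756)(9.81)/(5.31 + 0.756 + 4.265) = 4.324 m/s².

a ≈ 4.32 m/s²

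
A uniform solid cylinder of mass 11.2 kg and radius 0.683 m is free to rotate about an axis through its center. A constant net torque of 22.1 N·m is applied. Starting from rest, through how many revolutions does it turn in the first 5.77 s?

I = ½MR² = (1/2)(11.2)(0.683)² = 2.612 kg·m².
α = τ/I = 22.1/2.612 = 8.460 rad/s².
θ = ½αt² = ½(8.460)(5.77)² = 140.8 rad.
Revolutions = θ/(2π) = 22.41.

≈ 22.4 revolutions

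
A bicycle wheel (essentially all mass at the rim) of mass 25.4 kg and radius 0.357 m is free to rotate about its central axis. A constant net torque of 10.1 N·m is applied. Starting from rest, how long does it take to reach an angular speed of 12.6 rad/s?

t ≈ 4.04 s

I = MR² = (25.4)(0.357)² = 3.237 kg·m².
α = τ/I = 10.1/3.237 = 3.120 rad/s².
ω = αt ⇒ t = ω/α = 12.6/3.120 = 4.038 s.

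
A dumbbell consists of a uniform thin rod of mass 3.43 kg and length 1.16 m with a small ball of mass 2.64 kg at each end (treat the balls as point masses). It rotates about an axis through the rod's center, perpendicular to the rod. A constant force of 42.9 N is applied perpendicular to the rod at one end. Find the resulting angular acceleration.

α ≈ 11.5 rad/s²

I_rod = (1/12)ML² = (1/12)(3.43)(1.16)² = 0.3846 kg·m².
I_balls = 2·m·(L/2)² = 2(2.64)(0.5800)² = 1.776 kg·m².
Total I = 2.161 kg·m².
τ = F·(L/2) = (42.9)(0.580) = 24.88 N·m.
α = τ/I = 24.88/2.161 = 11.52 rad/s².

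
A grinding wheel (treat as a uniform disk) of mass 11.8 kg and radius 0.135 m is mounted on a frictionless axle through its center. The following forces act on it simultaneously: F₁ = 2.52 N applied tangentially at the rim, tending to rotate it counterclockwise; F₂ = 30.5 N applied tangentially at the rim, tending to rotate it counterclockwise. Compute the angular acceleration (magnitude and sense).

α ≈ 41.5 rad/s², counterclockwise

I = ½MR² = (1/2)(11.8)(0.135)² = 0.1075 kg·m².
Taking counterclockwise as positive: τ₁ = +(2.52)(0.135) = +0.3402 N·m; τ₂ = +(30.5)(0.135) = +4.118 N·m.
Net torque τ = 4.458 N·m.
α = τ/I = 4.458/0.1075 = 41.46 rad/s².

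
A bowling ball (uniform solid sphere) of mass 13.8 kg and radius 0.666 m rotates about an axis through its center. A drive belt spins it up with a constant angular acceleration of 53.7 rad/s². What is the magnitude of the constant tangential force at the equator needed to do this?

F ≈ 197 N

I = (2/5)MR² = (2/5)(13.8)(0.666)² = 2.448 kg·m².
The required torque is τ = Iα = (2.448)(53.70) = 131.5 N·m.
A tangential force at the equator gives τ = FR, so F = τ/R = 131.5/0.666 = 197.4 N.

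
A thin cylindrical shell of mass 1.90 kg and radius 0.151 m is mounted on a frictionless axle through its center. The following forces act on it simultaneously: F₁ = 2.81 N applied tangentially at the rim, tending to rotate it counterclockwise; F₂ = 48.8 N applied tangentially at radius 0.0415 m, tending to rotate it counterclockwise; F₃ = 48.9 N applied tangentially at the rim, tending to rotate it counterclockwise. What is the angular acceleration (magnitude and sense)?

α ≈ 227 rad/s², counterclockwise

I = MR² = (1.90)(0.151)² = 0.04332 kg·m².
Taking counterclockwise as positive: τ₁ = +(2.81)(0.151) = +0.4243 N·m; τ₂ = +(48.8)(0.0415) = +2.025 N·m; τ₃ = +(48.9)(0.151) = +7.384 N·m.
Net torque τ = 9.833 N·m.
α = τ/I = 9.833/0.04332 = 227.0 rad/s².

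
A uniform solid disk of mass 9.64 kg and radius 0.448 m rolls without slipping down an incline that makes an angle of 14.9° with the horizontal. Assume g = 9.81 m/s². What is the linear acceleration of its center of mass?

a ≈ 1.68 m/s²

Translation along the incline: Mg sinθ − f = Ma.
Rotation about the center: fR = Iα with I = ½MR². No-slip gives a = αR, so f = (I/R²)a = (1/2)M a.
Substituting: Mg sinθ = (1 + 0.5000)Ma, so a = g sinθ/(1 + 0.5000) = (9.81) sin 14.9° / 1.500 = 1.682 m/s².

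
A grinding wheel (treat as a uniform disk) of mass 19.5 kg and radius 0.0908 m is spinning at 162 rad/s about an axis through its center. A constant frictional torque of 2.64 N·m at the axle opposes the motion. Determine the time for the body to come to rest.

t ≈ 4.93 s

I = ½MR² = (1/2)(19.5)(0.0908)² = 0.08039 kg·m².
The net torque has magnitude 2.64 N·m, opposing ω.
|α| = τ/I = 2.640/0.08039 = 32.84 rad/s² (deceleration).
0 = ω₀ − |α|t ⇒ t = ω₀/|α| = 162/32.84 = 4.933 s.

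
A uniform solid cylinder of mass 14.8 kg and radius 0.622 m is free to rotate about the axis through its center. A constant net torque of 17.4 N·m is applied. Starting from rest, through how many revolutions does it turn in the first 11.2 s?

≈ 60.7 revolutions

I = ½MR² = (1/2)(14.8)(0.622)² = 2.863 kg·m².
α = τ/I = 17.4/2.863 = 6.078 rad/s².
θ = ½αt² = ½(6.078)(11.2)² = 381.2 rad.
Revolutions = θ/(2π) = 60.67.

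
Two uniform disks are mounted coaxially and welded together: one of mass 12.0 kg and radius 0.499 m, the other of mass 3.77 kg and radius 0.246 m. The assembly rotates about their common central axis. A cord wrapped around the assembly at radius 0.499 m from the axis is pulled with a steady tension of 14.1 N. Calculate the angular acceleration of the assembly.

α ≈ 4.38 rad/s²

I = ½M₁R₁² + ½M₂R₂² = ½(12.0)(0.499)² + ½(3.77)(0.246)² = 1.608 kg·m².
τ = F r = (14.1)(0.499) = 7.036 N·m.
α = τ/I = 7.036/1.608 = 4.375 rad/s².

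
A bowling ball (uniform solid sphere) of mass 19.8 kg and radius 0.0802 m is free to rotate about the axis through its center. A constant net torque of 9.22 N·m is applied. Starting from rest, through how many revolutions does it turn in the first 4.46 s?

≈ 286 revolutions

I = (2/5)MR² = (2/5)(19.8)(0.0802)² = 0.05094 kg·m².
α = τ/I = 9.22/0.05094 = 181.0 rad/s².
θ = ½αt² = ½(181.0)(4.46)² = 1800 rad.
Revolutions = θ/(2π) = 286.5.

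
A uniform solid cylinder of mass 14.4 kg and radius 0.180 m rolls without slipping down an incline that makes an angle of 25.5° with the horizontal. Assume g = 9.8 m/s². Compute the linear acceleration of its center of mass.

Translation along the incline: Mg sinθ − f = Ma.
Rotation about the center: fR = Iα with I = ½MR². No-slip gives a = αR, so f = (I/R²)a = (1/2)M a.
Substituting: Mg sinθ = (1 + 0.5000)Ma, so a = g sinθ/(1 + 0.5000) = (9.8) sin 25.5° / 1.500 = 2.813 m/s².

a ≈ 2.81 m/s²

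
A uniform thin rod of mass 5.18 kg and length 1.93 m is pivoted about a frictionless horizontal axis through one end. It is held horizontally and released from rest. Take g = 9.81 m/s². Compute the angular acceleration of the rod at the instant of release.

About the pivot, I = (1/3)ML² = (1/3)(5.18)(1.93)² = 6.432 kg·m².
The weight acts at the center, a distance L/2 = 0.9650 m from the pivot; τ = Mg(L/2) = 49.04 N·m.
α = τ/I = 49.04/6.432 = 7.624 rad/s².
(Equivalently α = (3g/(2L)) = 7.624 rad/s².)

α ≈ 7.62 rad/s²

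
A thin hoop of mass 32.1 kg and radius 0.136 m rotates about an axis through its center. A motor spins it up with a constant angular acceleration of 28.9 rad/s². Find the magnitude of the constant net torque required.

τ ≈ 17.2 N·m

I = MR² = (32.1)(0.136)² = 0.5937 kg·m².
τ = Iα = (0.5937)(28.90) = 17.16 N·m.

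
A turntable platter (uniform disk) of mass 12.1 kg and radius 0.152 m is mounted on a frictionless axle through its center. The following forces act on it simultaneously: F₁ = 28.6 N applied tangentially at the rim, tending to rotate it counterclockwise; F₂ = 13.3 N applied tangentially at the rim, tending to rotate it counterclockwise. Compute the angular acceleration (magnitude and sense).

α ≈ 45.6 rad/s², counterclockwise

I = ½MR² = (1/2)(12.1)(0.152)² = 0.1398 kg·m².
Taking counterclockwise as positive: τ₁ = +(28.6)(0.152) = +4.347 N·m; τ₂ = +(13.3)(0.152) = +2.022 N·m.
Net torque τ = 6.369 N·m.
α = τ/I = 6.369/0.1398 = 45.56 rad/s².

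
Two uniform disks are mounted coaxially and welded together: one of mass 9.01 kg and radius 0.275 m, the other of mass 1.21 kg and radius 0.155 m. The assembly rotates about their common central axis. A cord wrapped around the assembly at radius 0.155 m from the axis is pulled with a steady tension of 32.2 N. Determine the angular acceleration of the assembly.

α ≈ 14.1 rad/s²

I = ½M₁R₁² + ½M₂R₂² = ½(9.01)(0.275)² + ½(1.21)(0.155)² = 0.3552 kg·m².
τ = F r = (32.2)(0.155) = 4.991 N·m.
α = τ/I = 4.991/0.3552 = 14.05 rad/s².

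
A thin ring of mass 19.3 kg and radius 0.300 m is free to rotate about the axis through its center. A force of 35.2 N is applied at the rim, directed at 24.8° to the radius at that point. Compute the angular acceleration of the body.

I = MR² = (19.3)(0.300)² = 1.737 kg·m².
Only the tangential component produces torque: τ = F R sinθ = (35.2)(0.300) sin 24.8° = 4.429 N·m.
Newton's second law for rotation, τ = Iα, gives α = τ/I = 4.429/1.737 = 2.550 rad/s².

α ≈ 2.55 rad/s²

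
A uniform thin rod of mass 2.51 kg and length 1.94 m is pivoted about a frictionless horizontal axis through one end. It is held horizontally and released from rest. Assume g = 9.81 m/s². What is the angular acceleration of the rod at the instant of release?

α ≈ 7.59 rad/s²

About the pivot, I = (1/3)ML² = (1/3)(2.51)(1.94)² = 3.149 kg·m².
The weight acts at the center, a distance L/2 = 0.9700 m from the pivot; τ = Mg(L/2) = 23.88 N·m.
α = τ/I = 23.88/3.149 = 7.585 rad/s².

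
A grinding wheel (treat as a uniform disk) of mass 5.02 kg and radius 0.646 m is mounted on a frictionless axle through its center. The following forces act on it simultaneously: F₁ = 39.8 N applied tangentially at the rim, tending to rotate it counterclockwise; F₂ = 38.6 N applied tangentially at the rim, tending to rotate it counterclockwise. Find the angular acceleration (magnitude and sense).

α ≈ 48.4 rad/s², counterclockwise

I = ½MR² = (1/2)(5.02)(0.646)² = 1.047 kg·m².
Taking counterclockwise as positive: τ₁ = +(39.8)(0.646) = +25.71 N·m; τ₂ = +(38.6)(0.646) = +24.94 N·m.
Net torque τ = 50.65 N·m.
α = τ/I = 50.65/1.047 = 48.35 rad/s².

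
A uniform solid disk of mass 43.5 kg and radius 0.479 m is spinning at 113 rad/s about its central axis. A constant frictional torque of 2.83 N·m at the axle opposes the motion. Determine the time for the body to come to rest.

t ≈ 199 s

I = ½MR² = (1/2)(43.5)(0.479)² = 4.990 kg·m².
The net torque has magnitude 2.83 N·m, opposing ω.
|α| = τ/I = 2.830/4.990 = 0.5671 rad/s² (deceleration).
0 = ω₀ − |α|t ⇒ t = ω₀/|α| = 113/0.5671 = 199.3 s.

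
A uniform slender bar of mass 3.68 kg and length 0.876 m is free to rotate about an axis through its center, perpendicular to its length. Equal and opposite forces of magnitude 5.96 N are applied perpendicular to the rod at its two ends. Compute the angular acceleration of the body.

I = (1/12)ML² = (1/12)(3.68)(0.876)² = 0.2353 kg·m².
The couple gives τ = F·(L/2) + F·(L/2) = F L = (5.96)(0.876) = 5.221 N·m.
Newton's second law for rotation, τ = Iα, gives α = τ/I = 5.221/0.2353 = 22.19 rad/s².

α ≈ 22.2 rad/s²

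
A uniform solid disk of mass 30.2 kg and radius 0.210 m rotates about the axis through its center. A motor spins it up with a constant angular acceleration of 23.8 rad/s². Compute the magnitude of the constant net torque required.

I = ½MR² = (1/2)(30.2)(0.210)² = 0.6659 kg·m².
τ = Iα = (0.6659)(23.80) = 15.85 N·m.

τ ≈ 15.8 N·m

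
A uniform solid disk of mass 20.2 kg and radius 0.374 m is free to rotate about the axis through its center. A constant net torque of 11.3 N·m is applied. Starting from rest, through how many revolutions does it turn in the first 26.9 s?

I = ½MR² = (1/2)(20.2)(0.374)² = 1.413 kg·m².
α = τ/I = 11.3/1.413 = 7.999 rad/s².
θ = ½αt² = ½(7.999)(26.9)² = 2894 rad.
Revolutions = θ/(2π) = 460.6.

≈ 461 revolutions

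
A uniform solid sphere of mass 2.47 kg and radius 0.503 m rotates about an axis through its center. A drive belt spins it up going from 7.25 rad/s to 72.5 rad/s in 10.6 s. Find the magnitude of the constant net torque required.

τ ≈ 1.54 N·m

I = (2/5)MR² = (2/5)(2.47)(0.503)² = 0.2500 kg·m².
α = Δω/Δt = (72.5 − 7.25)/10.6 = 6.156 rad/s².
τ = Iα = (0.2500)(6.156) = 1.539 N·m.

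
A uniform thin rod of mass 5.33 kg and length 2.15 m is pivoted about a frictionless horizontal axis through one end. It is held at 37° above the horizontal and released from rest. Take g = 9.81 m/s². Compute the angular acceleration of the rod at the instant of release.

About the pivot, I = (1/3)ML² = (1/3)(5.33)(2.15)² = 8.213 kg·m².
The weight acts at the center, a distance L/2 = 1.075 m from the pivot; τ = Mg(L/2) cos 37° = 44.89 N·m.
α = τ/I = 44.89/8.213 = 5.466 rad/s².

α ≈ 5.47 rad/s²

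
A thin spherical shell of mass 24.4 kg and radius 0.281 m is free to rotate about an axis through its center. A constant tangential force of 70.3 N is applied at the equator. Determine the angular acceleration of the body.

α ≈ 15.4 rad/s²

I = (2/3)MR² = (2/3)(24.4)(0.281)² = 1.284 kg·m².
τ = F R = (70.3)(0.281) = 19.75 N·m.
Newton's second law for rotation, τ = Iα, gives α = τ/I = 19.75/1.284 = 15.38 rad/s².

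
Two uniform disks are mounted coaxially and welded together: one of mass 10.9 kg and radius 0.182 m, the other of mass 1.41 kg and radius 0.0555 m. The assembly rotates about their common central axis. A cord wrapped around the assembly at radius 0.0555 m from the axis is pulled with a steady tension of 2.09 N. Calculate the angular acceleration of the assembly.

α ≈ 0.635 rad/s²

I = ½M₁R₁² + ½M₂R₂² = ½(10.9)(0.182)² + ½(1.41)(0.0555)² = 0.1827 kg·m².
τ = F r = (2.09)(0.0555) = 0.1160 N·m.
α = τ/I = 0.1160/0.1827 = 0.6349 rad/s².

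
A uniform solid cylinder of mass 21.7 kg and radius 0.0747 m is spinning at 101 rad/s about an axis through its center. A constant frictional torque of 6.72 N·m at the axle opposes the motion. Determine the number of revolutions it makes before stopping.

I = ½MR² = (1/2)(21.7)(0.0747)² = 0.06054 kg·m².
The net torque has magnitude 6.72 N·m, opposing ω.
|α| = τ/I = 6.720/0.06054 = 111.0 rad/s² (deceleration).
ω² = ω₀² − 2|α|θ with ω = 0 ⇒ θ = ω₀²/(2|α|) = 45.95 rad = 7.314 rev.

≈ 7.31 revolutions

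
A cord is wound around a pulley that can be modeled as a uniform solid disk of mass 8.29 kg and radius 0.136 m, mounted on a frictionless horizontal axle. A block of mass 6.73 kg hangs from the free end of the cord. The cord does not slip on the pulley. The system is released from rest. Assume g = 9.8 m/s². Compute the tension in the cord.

T ≈ 25.1 N

I = ½MR² = (1/2)(8.29)(0.136)² = 0.07667 kg·m².
Block: mg − T = ma. Pulley: TR = Iα. No-slip: a = αR, so T = (I/R²)a = 4.145·a.
Then mg = (m + 4.145)a, so a = (6.73)(9.8)/(6.73 + 4.145) = 6.065 m/s².
T = 4.145·a = 25.14 N.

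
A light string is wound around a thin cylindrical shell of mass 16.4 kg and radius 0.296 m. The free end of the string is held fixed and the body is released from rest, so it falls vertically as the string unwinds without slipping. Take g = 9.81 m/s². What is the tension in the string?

Translation: Mg − T = Ma. Rotation about the center: TR = Iα with I = MR².
With a = αR: T = (I/R²)a = M a, so Mg = (1 + 1.000)Ma.
a = g/(1 + 1.000) = 9.81/2.000 = 4.905 m/s².
T = 1.000·M·a = (1.000)(16.4)(4.905) = 80.44 N.

T ≈ 80.4 N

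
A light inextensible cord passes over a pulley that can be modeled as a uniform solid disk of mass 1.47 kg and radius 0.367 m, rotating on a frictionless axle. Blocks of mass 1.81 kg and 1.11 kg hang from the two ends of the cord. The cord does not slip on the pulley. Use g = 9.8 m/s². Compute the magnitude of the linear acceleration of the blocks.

I = ½MR² = (1/2)(1.47)(0.367)² = 0.09900 kg·m².
Heavier block: m₁g − T₁ = m₁a. Lighter block: T₂ − m₂g = m₂a.
Pulley: (T₁ − T₂)R = Iα = I(a/R), so T₁ − T₂ = (I/R²)a = (1/2)M_p a = 0.7350·a.
Adding the three: (m₁ − m₂)g = (m₁ + m₂ + 0.7350)a, so a = (1.81 − 1.11)(9.8)/(1.81 + 1.11 + 0.7350) = 1.877 m/s².

a ≈ 1.88 m/s²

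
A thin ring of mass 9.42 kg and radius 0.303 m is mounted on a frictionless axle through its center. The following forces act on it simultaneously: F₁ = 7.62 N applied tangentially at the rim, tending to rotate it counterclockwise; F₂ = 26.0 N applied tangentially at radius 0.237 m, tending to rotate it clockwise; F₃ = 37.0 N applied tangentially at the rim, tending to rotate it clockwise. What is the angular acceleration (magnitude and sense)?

α ≈ 17.4 rad/s², clockwise

I = MR² = (9.42)(0.303)² = 0.8648 kg·m².
Taking counterclockwise as positive: τ₁ = +(7.62)(0.303) = +2.309 N·m; τ₂ = −(26.0)(0.237) = −6.162 N·m; τ₃ = −(37.0)(0.303) = −11.21 N·m.
Net torque τ = -15.06 N·m.
α = τ/I = -15.06/0.8648 = -17.42 rad/s².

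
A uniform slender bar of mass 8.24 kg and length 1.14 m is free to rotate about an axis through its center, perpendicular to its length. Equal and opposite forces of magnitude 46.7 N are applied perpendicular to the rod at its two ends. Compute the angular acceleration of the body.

I = (1/12)ML² = (1/12)(8.24)(1.14)² = 0.8924 kg·m².
The couple gives τ = F·(L/2) + F·(L/2) = F L = (46.7)(1.14) = 53.24 N·m.
Newton's second law for rotation, τ = Iα, gives α = τ/I = 53.24/0.8924 = 59.66 rad/s².

α ≈ 59.7 rad/s²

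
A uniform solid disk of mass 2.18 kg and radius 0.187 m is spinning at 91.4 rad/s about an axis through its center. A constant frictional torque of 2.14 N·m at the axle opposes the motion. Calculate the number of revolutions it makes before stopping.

≈ 11.8 revolutions

I = ½MR² = (1/2)(2.18)(0.187)² = 0.03812 kg·m².
The net torque has magnitude 2.14 N·m, opposing ω.
|α| = τ/I = 2.140/0.03812 = 56.14 rad/s² (deceleration).
ω² = ω₀² − 2|α|θ with ω = 0 ⇒ θ = ω₀²/(2|α|) = 74.40 rad = 11.84 rev.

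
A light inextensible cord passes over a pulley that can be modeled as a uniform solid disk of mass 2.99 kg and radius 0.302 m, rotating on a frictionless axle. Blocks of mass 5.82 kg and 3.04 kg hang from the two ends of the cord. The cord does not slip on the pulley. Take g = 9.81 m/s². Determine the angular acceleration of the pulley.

α ≈ 8.72 rad/s²

I = ½MR² = (1/2)(2.99)(0.302)² = 0.1363 kg·m².
Heavier block: m₁g − T₁ = m₁a. Lighter block: T₂ − m₂g = m₂a.
Pulley: (T₁ − T₂)R = Iα = I(a/R), so T₁ − T₂ = (I/R²)a = (1/2)M_p a = 1.495·a.
Adding the three: (m₁ − m₂)g = (m₁ + m₂ + 1.495)a, so a = (5.82 − 3.04)(9.81)/(5.82 + 3.04 + 1.495) = 2.634 m/s².
α = a/R = 2.634/0.302 = 8.721 rad/s².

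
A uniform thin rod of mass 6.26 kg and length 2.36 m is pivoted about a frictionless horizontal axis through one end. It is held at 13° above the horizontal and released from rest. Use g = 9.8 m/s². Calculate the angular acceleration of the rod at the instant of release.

α ≈ 6.07 rad/s²

About the pivot, I = (1/3)ML² = (1/3)(6.26)(2.36)² = 11.62 kg·m².
The weight acts at the center, a distance L/2 = 1.180 m from the pivot; τ = Mg(L/2) cos 13° = 70.54 N·m.
α = τ/I = 70.54/11.62 = 6.069 rad/s².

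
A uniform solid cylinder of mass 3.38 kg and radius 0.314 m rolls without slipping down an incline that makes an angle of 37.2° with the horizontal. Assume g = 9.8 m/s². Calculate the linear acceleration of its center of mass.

a ≈ 3.95 m/s²

Translation along the incline: Mg sinθ − f = Ma.
Rotation about the center: fR = Iα with I = ½MR². No-slip gives a = αR, so f = (I/R²)a = (1/2)M a.
Substituting: Mg sinθ = (1 + 0.5000)Ma, so a = g sinθ/(1 + 0.5000) = (9.8) sin 37.2° / 1.500 = 3.950 m/s².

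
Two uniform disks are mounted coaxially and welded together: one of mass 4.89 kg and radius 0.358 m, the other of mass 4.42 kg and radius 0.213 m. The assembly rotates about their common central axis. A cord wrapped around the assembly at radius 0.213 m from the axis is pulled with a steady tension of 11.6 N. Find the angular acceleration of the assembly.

I = ½M₁R₁² + ½M₂R₂² = ½(4.89)(0.358)² + ½(4.42)(0.213)² = 0.4136 kg·m².
τ = F r = (11.6)(0.213) = 2.471 N·m.
α = τ/I = 2.471/0.4136 = 5.974 rad/s².

α ≈ 5.97 rad/s²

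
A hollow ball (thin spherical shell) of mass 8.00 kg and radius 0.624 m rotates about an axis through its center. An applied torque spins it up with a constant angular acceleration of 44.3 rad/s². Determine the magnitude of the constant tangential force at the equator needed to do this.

F ≈ 147 N

I = (2/3)MR² = (2/3)(8.00)(0.624)² = 2.077 kg·m².
The required torque is τ = Iα = (2.077)(44.30) = 92.00 N·m.
A tangential force at the equator gives τ = FR, so F = τ/R = 92.00/0.624 = 147.4 N.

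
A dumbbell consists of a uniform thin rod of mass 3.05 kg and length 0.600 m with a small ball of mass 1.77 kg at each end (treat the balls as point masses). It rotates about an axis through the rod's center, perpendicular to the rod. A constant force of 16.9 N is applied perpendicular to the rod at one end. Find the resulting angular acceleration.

I_rod = (1/12)ML² = (1/12)(3.05)(0.600)² = 0.09150 kg·m².
I_balls = 2·m·(L/2)² = 2(1.77)(0.3000)² = 0.3186 kg·m².
Total I = 0.4101 kg·m².
τ = F·(L/2) = (16.9)(0.300) = 5.070 N·m.
α = τ/I = 5.070/0.4101 = 12.36 rad/s².

α ≈ 12.4 rad/s²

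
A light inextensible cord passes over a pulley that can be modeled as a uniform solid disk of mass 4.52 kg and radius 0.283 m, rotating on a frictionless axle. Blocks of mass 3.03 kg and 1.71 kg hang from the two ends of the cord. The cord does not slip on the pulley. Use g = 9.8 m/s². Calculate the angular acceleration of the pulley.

α ≈ 6.53 rad/s²

I = ½MR² = (1/2)(4.52)(0.283)² = 0.1810 kg·m².
Heavier block: m₁g − T₁ = m₁a. Lighter block: T₂ − m₂g = m₂a.
Pulley: (T₁ − T₂)R = Iα = I(a/R), so T₁ − T₂ = (I/R²)a = (1/2)M_p a = 2.260·a.
Adding the three: (m₁ − m₂)g = (m₁ + m₂ + 2.260)a, so a = (3.03 − 1.71)(9.8)/(3.03 + 1.71 + 2.260) = 1.848 m/s².
α = a/R = 1.848/0.283 = 6.530 rad/s².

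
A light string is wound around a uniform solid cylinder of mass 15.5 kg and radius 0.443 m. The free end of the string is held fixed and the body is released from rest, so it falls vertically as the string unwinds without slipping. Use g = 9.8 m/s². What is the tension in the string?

Translation: Mg − T = Ma. Rotation about the center: TR = Iα with I = ½MR².
With a = αR: T = (I/R²)a = (1/2)M a, so Mg = (1 + 0.5000)Ma.
a = g/(1 + 0.5000) = 9.8/1.500 = 6.533 m/s².
T = 0.5000·M·a = (0.5000)(15.5)(6.533) = 50.63 N.

T ≈ 50.6 N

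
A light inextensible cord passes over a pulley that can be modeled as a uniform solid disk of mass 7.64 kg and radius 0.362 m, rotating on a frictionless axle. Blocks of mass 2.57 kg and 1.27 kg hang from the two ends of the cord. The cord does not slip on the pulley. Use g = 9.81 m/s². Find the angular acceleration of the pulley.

α ≈ 4.60 rad/s²

I = ½MR² = (1/2)(7.64)(0.362)² = 0.5006 kg·m².
Heavier block: m₁g − T₁ = m₁a. Lighter block: T₂ − m₂g = m₂a.
Pulley: (T₁ − T₂)R = Iα = I(a/R), so T₁ − T₂ = (I/R²)a = (1/2)M_p a = 3.820·a.
Adding the three: (m₁ − m₂)g = (m₁ + m₂ + 3.820)a, so a = (2.57 − 1.27)(9.81)/(2.57 + 1.27 + 3.820) = 1.665 m/s².
α = a/R = 1.665/0.362 = 4.599 rad/s².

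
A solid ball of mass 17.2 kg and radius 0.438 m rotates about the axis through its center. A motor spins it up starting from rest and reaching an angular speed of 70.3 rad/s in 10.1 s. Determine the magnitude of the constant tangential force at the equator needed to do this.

F ≈ 21.0 N

I = (2/5)MR² = (2/5)(17.2)(0.438)² = 1.320 kg·m².
α = Δω/Δt = (70.3 − 0)/10.1 = 6.960 rad/s².
The required torque is τ = Iα = (1.320)(6.960) = 9.187 N·m.
A tangential force at the equator gives τ = FR, so F = τ/R = 9.187/0.438 = 20.97 N.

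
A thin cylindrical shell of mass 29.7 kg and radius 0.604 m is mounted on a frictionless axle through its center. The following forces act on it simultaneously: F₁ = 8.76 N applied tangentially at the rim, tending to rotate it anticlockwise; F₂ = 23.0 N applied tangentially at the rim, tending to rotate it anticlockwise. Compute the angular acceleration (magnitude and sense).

I = MR² = (29.7)(0.604)² = 10.84 kg·m².
Taking anticlockwise as positive: τ₁ = +(8.76)(0.604) = +5.291 N·m; τ₂ = +(23.0)(0.604) = +13.89 N·m.
Net torque τ = 19.18 N·m.
α = τ/I = 19.18/10.84 = 1.770 rad/s².

α ≈ 1.77 rad/s², anticlockwise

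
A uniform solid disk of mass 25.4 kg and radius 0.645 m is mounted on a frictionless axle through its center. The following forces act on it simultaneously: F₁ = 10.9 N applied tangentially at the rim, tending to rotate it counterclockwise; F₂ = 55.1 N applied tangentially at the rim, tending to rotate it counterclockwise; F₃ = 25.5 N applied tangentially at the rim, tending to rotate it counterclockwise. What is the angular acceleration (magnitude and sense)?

α ≈ 11.2 rad/s², counterclockwise

I = ½MR² = (1/2)(25.4)(0.645)² = 5.284 kg·m².
Taking counterclockwise as positive: τ₁ = +(10.9)(0.645) = +7.031 N·m; τ₂ = +(55.1)(0.645) = +35.54 N·m; τ₃ = +(25.5)(0.645) = +16.45 N·m.
Net torque τ = 59.02 N·m.
α = τ/I = 59.02/5.284 = 11.17 rad/s².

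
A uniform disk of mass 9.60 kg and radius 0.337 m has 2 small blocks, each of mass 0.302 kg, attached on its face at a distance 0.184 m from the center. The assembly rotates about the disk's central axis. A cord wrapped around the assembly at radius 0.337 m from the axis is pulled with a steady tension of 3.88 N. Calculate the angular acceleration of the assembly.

α ≈ 2.31 rad/s²

I_disk = ½MR² = ½(9.60)(0.337)² = 0.5451 kg·m².
I_blocks = 2·m·r² = 2(0.302)(0.184)² = 0.02045 kg·m².
Total I = 0.5656 kg·m².
τ = F r = (3.88)(0.337) = 1.308 N·m.
α = τ/I = 1.308/0.5656 = 2.312 rad/s².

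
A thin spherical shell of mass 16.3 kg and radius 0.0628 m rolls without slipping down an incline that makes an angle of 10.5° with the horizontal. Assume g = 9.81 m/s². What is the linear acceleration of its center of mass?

Translation along the incline: Mg sinθ − f = Ma.
Rotation about the center: fR = Iα with I = (2/3)MR². No-slip gives a = αR, so f = (I/R²)a = (2/3)M a.
Substituting: Mg sinθ = (1 + 0.6667)Ma, so a = g sinθ/(1 + 0.6667) = (9.81) sin 10.5° / 1.667 = 1.073 m/s².

a ≈ 1.07 m/s²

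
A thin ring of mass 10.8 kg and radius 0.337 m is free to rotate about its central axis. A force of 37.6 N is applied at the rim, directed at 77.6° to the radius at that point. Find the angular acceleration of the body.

α ≈ 10.1 rad/s²

I = MR² = (10.8)(0.337)² = 1.227 kg·m².
Only the tangential component produces torque: τ = F R sinθ = (37.6)(0.337) sin 77.6° = 12.38 N·m.
From τ = Iα: α = 12.38/1.227 = 10.09 rad/s².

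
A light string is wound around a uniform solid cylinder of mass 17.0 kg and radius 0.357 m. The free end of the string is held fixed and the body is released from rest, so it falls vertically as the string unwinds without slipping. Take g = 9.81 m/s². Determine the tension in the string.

Translation: Mg − T = Ma. Rotation about the center: TR = Iα with I = ½MR².
With a = αR: T = (I/R²)a = (1/2)M a, so Mg = (1 + 0.5000)Ma.
a = g/(1 + 0.5000) = 9.81/1.500 = 6.540 m/s².
T = 0.5000·M·a = (0.5000)(17.0)(6.540) = 55.59 N.

T ≈ 55.6 N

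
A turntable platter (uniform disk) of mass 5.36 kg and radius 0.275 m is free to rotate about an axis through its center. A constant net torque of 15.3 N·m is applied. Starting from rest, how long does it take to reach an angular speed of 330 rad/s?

t ≈ 4.37 s

I = ½MR² = (1/2)(5.36)(0.275)² = 0.2027 kg·m².
α = τ/I = 15.3/0.2027 = 75.49 rad/s².
ω = αt ⇒ t = ω/α = 330/75.49 = 4.371 s.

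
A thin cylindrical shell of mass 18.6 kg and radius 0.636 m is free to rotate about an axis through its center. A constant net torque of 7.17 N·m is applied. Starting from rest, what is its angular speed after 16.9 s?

ω ≈ 16.1 rad/s

I = MR² = (18.6)(0.636)² = 7.524 kg·m².
α = τ/I = 7.17/7.524 = 0.9530 rad/s².
ω = ω₀ + αt = 0 + (0.9530)(16.9) = 16.11 rad/s.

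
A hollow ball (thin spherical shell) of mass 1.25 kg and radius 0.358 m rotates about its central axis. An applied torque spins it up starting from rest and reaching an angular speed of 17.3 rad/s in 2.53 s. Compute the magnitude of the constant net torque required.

I = (2/3)MR² = (2/3)(1.25)(0.358)² = 0.1068 kg·m².
α = Δω/Δt = (17.3 − 0)/2.53 = 6.838 rad/s².
τ = Iα = (0.1068)(6.838) = 0.7303 N·m.

τ ≈ 0.730 N·m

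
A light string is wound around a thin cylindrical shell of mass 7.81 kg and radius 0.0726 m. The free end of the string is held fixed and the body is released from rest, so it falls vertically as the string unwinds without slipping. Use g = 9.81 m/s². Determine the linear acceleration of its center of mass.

Translation: Mg − T = Ma. Rotation about the center: TR = Iα with I = MR².
With a = αR: T = (I/R²)a = M a, so Mg = (1 + 1.000)Ma.
a = g/(1 + 1.000) = 9.81/2.000 = 4.905 m/s².

a ≈ 4.91 m/s²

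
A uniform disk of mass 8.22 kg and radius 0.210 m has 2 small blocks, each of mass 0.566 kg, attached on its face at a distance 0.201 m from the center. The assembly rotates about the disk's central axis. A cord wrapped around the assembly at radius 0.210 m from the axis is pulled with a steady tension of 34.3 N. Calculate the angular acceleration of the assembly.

I_disk = ½MR² = ½(8.22)(0.210)² = 0.1813 kg·m².
I_blocks = 2·m·r² = 2(0.566)(0.201)² = 0.04573 kg·m².
Total I = 0.2270 kg·m².
τ = F r = (34.3)(0.210) = 7.203 N·m.
α = τ/I = 7.203/0.2270 = 31.73 rad/s².

α ≈ 31.7 rad/s²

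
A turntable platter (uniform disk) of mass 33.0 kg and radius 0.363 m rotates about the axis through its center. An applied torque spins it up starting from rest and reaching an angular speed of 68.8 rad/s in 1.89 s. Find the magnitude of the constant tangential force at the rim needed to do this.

I = ½MR² = (1/2)(33.0)(0.363)² = 2.174 kg·m².
α = Δω/Δt = (68.8 − 0)/1.89 = 36.40 rad/s².
The required torque is τ = Iα = (2.174)(36.40) = 79.15 N·m.
A tangential force at the rim gives τ = FR, so F = τ/R = 79.15/0.363 = 218.0 N.

F ≈ 218 N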